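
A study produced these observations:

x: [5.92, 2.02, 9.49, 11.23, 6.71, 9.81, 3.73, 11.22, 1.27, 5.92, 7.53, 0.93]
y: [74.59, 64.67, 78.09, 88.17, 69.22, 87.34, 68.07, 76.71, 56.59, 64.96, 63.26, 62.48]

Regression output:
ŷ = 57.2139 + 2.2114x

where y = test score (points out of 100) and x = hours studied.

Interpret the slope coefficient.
An increase of one hour in study time is associated with a 2.2114 points increase in predicted test score.

The slope β₁ = 2.2114 gives the rate at which the fitted test score changes with study time.

Interpretation:
- Study time up by 1 hour → predicted test score increases by 2.2114 points
- The effect is assumed constant over the observed range of x (linearity)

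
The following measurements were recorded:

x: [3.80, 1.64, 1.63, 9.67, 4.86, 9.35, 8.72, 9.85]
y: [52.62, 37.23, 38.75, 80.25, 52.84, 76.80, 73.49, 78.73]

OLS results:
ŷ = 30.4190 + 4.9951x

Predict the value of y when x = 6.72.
ŷ = 63.9861

Plug x = 6.72 into the fitted line:

ŷ = 30.4190 + 4.9951 × 6.72
ŷ = 30.4190 + 33.5671
ŷ = 63.9861

This is a point prediction; actual observations scatter around it by roughly the residual standard deviation.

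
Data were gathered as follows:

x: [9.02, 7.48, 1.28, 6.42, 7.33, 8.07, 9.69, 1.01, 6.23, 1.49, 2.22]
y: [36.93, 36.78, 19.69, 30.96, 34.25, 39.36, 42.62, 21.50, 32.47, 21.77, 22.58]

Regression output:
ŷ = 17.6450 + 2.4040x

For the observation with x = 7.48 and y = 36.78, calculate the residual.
Residual = 1.1531

The residual is the difference between the actual value and the predicted value:

Residual = y - ŷ

Step 1: Calculate predicted value
ŷ = 17.6450 + 2.4040 × 7.48
ŷ = 35.6269

Step 2: Calculate residual
Residual = 36.78 - 35.6269
Residual = 1.1531

Interpretation: the model underestimates the actual value by 1.1531 at this point (positive residual → observation lies above the fitted line).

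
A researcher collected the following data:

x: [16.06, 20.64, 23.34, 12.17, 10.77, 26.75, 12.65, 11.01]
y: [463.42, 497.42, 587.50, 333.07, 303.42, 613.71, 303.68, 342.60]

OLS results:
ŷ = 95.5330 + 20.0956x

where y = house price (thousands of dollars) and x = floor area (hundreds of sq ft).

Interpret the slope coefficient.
For each additional hundred sq ft of floor area, predicted house price increases by approximately 20.0956 thousand dollars.

The slope β₁ = 20.0956 gives the rate at which the fitted house price changes with floor area.

Interpretation:
- Floor area up by 1 hundred sq ft → predicted house price increases by 20.0956 thousand dollars
- The effect is assumed constant over the observed range of x (linearity)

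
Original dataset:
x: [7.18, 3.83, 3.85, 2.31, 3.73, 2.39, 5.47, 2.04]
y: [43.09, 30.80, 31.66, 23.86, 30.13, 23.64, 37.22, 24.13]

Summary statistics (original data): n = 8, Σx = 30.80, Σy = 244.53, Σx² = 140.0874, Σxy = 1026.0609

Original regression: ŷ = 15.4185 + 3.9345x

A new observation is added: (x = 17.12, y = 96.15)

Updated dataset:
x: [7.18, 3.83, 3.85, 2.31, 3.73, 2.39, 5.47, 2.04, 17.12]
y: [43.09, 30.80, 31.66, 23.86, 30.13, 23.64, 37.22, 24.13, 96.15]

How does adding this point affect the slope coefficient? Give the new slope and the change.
The slope changes from 3.9345 to 4.8205 (change of +0.8860, or +22.5%).

The new point has HIGH LEVERAGE: x = 17.12 is far from the original mean x̄ = 30.80/8 ≈ 3.85 (original range [2.04, 7.18]).

Step 1: Update the sums with the new point (n goes from 8 to 9)
Σx  = 30.80 + 17.12 = 47.92
Σy  = 244.53 + 96.15 = 340.68
Σx² = 140.0874 + 17.12² = 140.0874 + 293.0944 = 433.1818
Σxy = 1026.0609 + 17.12×96.15 = 1026.0609 + 1646.0880 = 2672.1489

Step 2: Recompute the slope with b₁ = (nΣxy − ΣxΣy) / (nΣx² − (Σx)²)
Numerator   = 9×2672.1489 − 47.92×340.68 = 24049.3401 − 16325.3856 = 7723.9545
Denominator = 9×433.1818 − 47.92² = 3898.6362 − 2296.3264 = 1602.3098
b₁(new) = 7723.9545 / 1602.3098 = 4.8205

(Same formula on the original sums: (8×1026.0609 − 30.80×244.53) / (8×140.0874 − 30.80²) = 676.9632 / 172.0592 = 3.9345, matching the given fit.)

Step 3: Change in slope
Δβ₁ = 4.8205 − 3.9345 = +0.8860
Relative change = +0.8860 / 3.9345 × 100% = +22.5%
→ the slope increases when the point is added.

A high-leverage point only changes the slope if it is off the original line; here y = 96.15 is above the original trend, so the slope increases.
In practice: refit with and without it and report both if conclusions differ; check such a point for data-entry or measurement error.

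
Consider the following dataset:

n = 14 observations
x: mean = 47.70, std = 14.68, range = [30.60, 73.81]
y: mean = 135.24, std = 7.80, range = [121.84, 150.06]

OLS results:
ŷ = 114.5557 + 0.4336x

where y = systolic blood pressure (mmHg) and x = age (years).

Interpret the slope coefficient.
An increase of one year in age is associated with a 0.4336 mmHg increase in predicted blood pressure.

The slope β₁ = 0.4336 gives the rate at which the fitted blood pressure changes with age.

Interpretation:
- Age up by 1 year → predicted blood pressure increases by 0.4336 mmHg
- This is a linear approximation: the same per-unit change is assumed across the whole observed x range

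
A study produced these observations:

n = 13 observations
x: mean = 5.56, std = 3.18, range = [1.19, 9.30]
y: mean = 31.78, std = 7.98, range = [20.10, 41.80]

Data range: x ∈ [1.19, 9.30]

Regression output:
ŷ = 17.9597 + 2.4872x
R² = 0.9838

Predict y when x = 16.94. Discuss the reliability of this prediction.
ŷ = 60.0929 (extrapolation — x = 16.94 lies outside [1.19, 9.30], so reliability is low).

Prediction calculation:
ŷ = 17.9597 + 2.4872 × 16.94
ŷ = 60.0929

Reliability:
- Data range: x ∈ [1.19, 9.30]
- Prediction point: x = 16.94 is 7.64 units above the observed range → this is EXTRAPOLATION, not interpolation

Why that matters here:
- The standard error of prediction grows with (x − x̄)², and x = 16.94 is far from x̄ = 5.56
- There are no observations near this x to validate the fitted line there

A defensible statement: 'if the linear trend continued to x = 16.94, y would be about 60.0929' — the premise is untested.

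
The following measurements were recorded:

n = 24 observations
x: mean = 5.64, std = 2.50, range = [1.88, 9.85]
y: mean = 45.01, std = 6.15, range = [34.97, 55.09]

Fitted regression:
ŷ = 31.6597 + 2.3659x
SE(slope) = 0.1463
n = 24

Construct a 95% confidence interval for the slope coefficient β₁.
The 95% CI for β₁ is (2.0625, 2.6693)

Confidence interval for the slope:

The 95% CI for β₁ is: β̂₁ ± t*(α/2, n-2) × SE(β̂₁)

Step 1: Find critical t-value
- Confidence level = 0.95
- Degrees of freedom = n - 2 = 24 - 2 = 22
- t*(α/2, 22) = 2.0739

Step 2: Calculate margin of error
Margin = 2.0739 × 0.1463 = 0.3034

Step 3: Construct interval
CI = 2.3659 ± 0.3034
CI = (2.0625, 2.6693)

Interpretation: We are 95% confident that the true slope β₁ lies between 2.0625 and 2.6693.
Since 0 is outside the interval, a two-sided test at α = 0.05 would reject H₀: β₁ = 0.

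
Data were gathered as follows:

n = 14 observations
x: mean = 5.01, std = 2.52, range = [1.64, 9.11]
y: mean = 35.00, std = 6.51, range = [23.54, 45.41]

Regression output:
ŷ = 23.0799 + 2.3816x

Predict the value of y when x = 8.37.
ŷ = 43.0139

Plug x = 8.37 into the fitted line:

ŷ = 23.0799 + 2.3816 × 8.37
ŷ = 23.0799 + 19.9340
ŷ = 43.0139

This is a point prediction; actual observations scatter around it by roughly the residual standard deviation.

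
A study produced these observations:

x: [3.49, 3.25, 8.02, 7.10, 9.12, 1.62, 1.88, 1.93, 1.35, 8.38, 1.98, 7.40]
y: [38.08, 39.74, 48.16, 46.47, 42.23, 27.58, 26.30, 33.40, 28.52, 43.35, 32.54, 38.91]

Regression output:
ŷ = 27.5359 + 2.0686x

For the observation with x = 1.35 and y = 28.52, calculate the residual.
Residual = -1.8085

The residual is the difference between the actual value and the predicted value:

Residual = y - ŷ

Step 1: Calculate predicted value
ŷ = 27.5359 + 2.0686 × 1.35
ŷ = 30.3285

Step 2: Calculate residual
Residual = 28.52 - 30.3285
Residual = -1.8085

Sign check: y < ŷ, so the point is below the line and the fit overestimates here.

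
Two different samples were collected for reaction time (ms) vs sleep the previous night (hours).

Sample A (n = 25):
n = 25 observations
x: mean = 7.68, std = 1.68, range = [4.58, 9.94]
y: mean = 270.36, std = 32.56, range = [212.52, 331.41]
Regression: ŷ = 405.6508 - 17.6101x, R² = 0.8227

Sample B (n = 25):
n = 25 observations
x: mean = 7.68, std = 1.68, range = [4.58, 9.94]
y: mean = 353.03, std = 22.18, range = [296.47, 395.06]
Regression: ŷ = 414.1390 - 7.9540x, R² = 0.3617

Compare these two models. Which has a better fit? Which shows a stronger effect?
Model A has the better fit (R² = 0.8227 vs 0.3617). Model A shows the stronger effect (|β₁| = 17.6101 vs 7.9540).

Model Comparison:

Goodness of fit (R²):
- Model A: R² = 0.8227 → 82.27% of variance in reaction time explained
- Model B: R² = 0.3617 → 36.17% of variance in reaction time explained
- 0.8227 > 0.3617 → Model A has the better fit

Which has the larger per-hour effect? (|β₁|)
- Model A: β₁ = -17.6101 → predicted reaction time falls 17.6101 ms per additional hour of sleep
- Model B: β₁ = -7.9540 → predicted reaction time falls 7.9540 ms per additional hour of sleep
- |-17.6101| > |-7.9540| → Model A shows the stronger marginal effect

Notes:
- R² measures how tightly points cluster around the line; β₁ measures how steep the line is — they answer different questions.
- A steeper slope doesn't make a better model if the scatter around the line is large.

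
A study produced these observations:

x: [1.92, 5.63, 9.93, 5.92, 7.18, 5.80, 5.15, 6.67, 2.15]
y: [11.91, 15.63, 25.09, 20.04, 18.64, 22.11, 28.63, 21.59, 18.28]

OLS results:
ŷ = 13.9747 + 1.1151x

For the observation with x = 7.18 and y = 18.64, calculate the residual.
Residual = -3.3411

The residual is the difference between the actual value and the predicted value:

Residual = y - ŷ

Step 1: Calculate predicted value
ŷ = 13.9747 + 1.1151 × 7.18
ŷ = 21.9811

Step 2: Calculate residual
Residual = 18.64 - 21.9811
Residual = -3.3411

The residual is negative, so the observed y = 18.64 sits below the regression line (the line overestimates it by 3.3411).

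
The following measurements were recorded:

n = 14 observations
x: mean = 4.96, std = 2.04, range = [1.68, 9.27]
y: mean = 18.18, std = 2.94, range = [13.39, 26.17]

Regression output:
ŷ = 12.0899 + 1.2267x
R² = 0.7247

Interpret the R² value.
The model explains 72.47% of the variance in y (R² = 0.7247), leaving 27.53% unexplained; the fit is strong.

The coefficient of determination R² is the fraction of the total variation in y that the fitted line accounts for.

Here R² = 0.7247:
- Explained: 72.47% of the variation in y
- Unexplained (residual): 100% − 72.47% = 27.53%
- Rule of thumb (below 0.3 weak; 0.3 to below 0.7 moderate; 0.7 and above strong) → strong

Note: R² never decreases when predictors are added, so it should not be used alone to compare models of different size.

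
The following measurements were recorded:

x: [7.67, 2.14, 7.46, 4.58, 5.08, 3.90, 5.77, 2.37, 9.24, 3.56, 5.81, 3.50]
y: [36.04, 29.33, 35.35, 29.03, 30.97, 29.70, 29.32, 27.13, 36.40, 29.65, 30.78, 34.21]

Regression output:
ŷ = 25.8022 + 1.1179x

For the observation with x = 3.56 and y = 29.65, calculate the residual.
Residual = -0.1319

The residual is the difference between the actual value and the predicted value:

Residual = y - ŷ

Step 1: Calculate predicted value
ŷ = 25.8022 + 1.1179 × 3.56
ŷ = 29.7819

Step 2: Calculate residual
Residual = 29.65 - 29.7819
Residual = -0.1319

Sign check: y < ŷ, so the point is below the line and the fit overestimates here.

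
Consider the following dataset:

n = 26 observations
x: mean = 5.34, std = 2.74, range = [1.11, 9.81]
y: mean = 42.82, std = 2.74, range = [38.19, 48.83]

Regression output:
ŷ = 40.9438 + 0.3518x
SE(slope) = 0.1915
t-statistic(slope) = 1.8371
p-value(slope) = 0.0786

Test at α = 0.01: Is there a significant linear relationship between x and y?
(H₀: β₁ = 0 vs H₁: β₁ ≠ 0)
p-value = 0.0786 ≥ α = 0.01, so we fail to reject H₀. The relationship is not significant.

Hypothesis test for the slope coefficient:

H₀: β₁ = 0 (no linear relationship)
H₁: β₁ ≠ 0 (linear relationship exists)

Test statistic: t = β̂₁ / SE(β̂₁) = 0.3518 / 0.1915 = 1.8371

p = 0.0786: how often a slope estimate this far from 0 (in SE units) would arise by chance if β₁ were truly 0.

Decision rule: reject H₀ if p-value < α.
p-value = 0.0786 ≥ α = 0.01 → fail to reject H₀.

Conclusion: the linear association between x and y is not significant at the 1% level.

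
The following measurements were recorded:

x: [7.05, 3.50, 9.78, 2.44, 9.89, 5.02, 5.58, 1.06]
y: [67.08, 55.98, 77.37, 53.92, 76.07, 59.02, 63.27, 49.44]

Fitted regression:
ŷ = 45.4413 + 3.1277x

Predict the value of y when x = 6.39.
ŷ = 65.4273

Plug x = 6.39 into the fitted line:

ŷ = 45.4413 + 3.1277 × 6.39
ŷ = 45.4413 + 19.9860
ŷ = 65.4273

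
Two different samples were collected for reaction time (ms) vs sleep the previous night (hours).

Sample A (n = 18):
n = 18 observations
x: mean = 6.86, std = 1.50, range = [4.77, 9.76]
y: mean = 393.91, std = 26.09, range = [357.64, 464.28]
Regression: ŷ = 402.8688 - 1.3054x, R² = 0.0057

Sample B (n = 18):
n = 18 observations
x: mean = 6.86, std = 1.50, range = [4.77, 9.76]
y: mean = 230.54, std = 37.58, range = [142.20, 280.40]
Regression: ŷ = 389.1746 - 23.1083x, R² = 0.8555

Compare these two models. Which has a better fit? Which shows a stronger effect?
Model B has the better fit (R² = 0.8555 vs 0.0057). Model B shows the stronger effect (|β₁| = 23.1083 vs 1.3054).

Model Comparison:

Which explains more variance? (R²)
- Model A: R² = 0.0057 → 0.57% of variance in reaction time explained
- Model B: R² = 0.8555 → 85.55% of variance in reaction time explained
- 0.8555 > 0.0057 → Model B has the better fit

Strength of effect — compare |β₁|:
- Model A: β₁ = -1.3054 → predicted reaction time falls 1.3054 ms per additional hour of sleep
- Model B: β₁ = -23.1083 → predicted reaction time falls 23.1083 ms per additional hour of sleep
- |-1.3054| < |-23.1083| → Model B shows the stronger marginal effect

Note: The two samples could reflect different populations, time periods, or measurement quality.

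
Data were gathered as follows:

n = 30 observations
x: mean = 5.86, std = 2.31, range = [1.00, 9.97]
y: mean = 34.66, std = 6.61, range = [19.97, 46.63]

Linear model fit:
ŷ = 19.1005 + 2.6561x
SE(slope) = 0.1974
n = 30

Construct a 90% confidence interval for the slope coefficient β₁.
The 90% CI for β₁ is (2.3203, 2.9919)

Confidence interval for the slope:

The 90% CI for β₁ is: β̂₁ ± t*(α/2, n-2) × SE(β̂₁)

Step 1: Find critical t-value
- Confidence level = 0.9
- Degrees of freedom = n - 2 = 30 - 2 = 28
- t*(α/2, 28) = 1.7011

Step 2: Calculate margin of error
Margin = 1.7011 × 0.1974 = 0.3358

Step 3: Construct interval
CI = 2.6561 ± 0.3358
CI = (2.3203, 2.9919)

Interpretation: intervals built this way capture the true β₁ in 90% of repeated samples; here the plausible range for the per-unit effect of x on y is 2.3203 to 2.9919.
The interval does not include 0, suggesting a significant linear relationship.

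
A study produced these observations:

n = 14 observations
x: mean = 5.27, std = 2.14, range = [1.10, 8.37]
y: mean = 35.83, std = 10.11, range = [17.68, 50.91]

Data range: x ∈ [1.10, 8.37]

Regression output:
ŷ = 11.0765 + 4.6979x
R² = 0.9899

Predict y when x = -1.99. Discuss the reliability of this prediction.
The equation gives ŷ = 1.7277; however x = -1.99 is 3.09 units below the observed range, so this extrapolated value should not be trusted.

Prediction calculation:
ŷ = 11.0765 + 4.6979 × (-1.99)
ŷ = 1.7277

Reliability:
- Data range: x ∈ [1.10, 8.37]
- Prediction point: x = -1.99 is 3.09 units below the observed range → this is EXTRAPOLATION, not interpolation

Why that matters here:
- The linear relationship may not hold outside the observed range
- The standard error of prediction grows with (x − x̄)², and x = -1.99 is far from x̄ = 5.27
- R² describes fit only over the sampled x values; it says nothing about behaviour beyond them

A defensible statement: 'if the linear trend continued to x = -1.99, y would be about 1.7277' — the premise is untested.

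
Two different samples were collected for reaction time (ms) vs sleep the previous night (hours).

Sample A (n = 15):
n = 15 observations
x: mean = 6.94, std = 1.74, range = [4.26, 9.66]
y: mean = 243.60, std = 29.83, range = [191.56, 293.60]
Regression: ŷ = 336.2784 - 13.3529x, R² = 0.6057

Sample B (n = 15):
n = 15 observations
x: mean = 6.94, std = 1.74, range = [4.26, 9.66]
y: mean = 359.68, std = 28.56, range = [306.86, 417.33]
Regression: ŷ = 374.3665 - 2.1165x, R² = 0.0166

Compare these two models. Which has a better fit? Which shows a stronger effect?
Model A has the better fit (R² = 0.6057 vs 0.0166). Model A shows the stronger effect (|β₁| = 13.3529 vs 2.1165).

Model Comparison:

Goodness of fit (R²):
- Model A: R² = 0.6057 → 60.57% of variance in reaction time explained
- Model B: R² = 0.0166 → 1.66% of variance in reaction time explained
- 0.6057 > 0.0166 → Model A has the better fit

Effect size (slope magnitude):
- Model A: β₁ = -13.3529 → predicted reaction time falls 13.3529 ms per additional hour of sleep
- Model B: β₁ = -2.1165 → predicted reaction time falls 2.1165 ms per additional hour of sleep
- |-13.3529| > |-2.1165| → Model A shows the stronger marginal effect

Note: A steeper slope doesn't make a better model if the scatter around the line is large.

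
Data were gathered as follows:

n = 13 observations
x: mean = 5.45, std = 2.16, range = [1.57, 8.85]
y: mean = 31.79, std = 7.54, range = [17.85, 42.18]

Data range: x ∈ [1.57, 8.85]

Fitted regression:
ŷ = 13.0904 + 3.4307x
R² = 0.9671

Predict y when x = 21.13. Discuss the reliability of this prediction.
ŷ = 85.5811, but this is extrapolation (above the data range [1.57, 8.85]) and may be unreliable.

Prediction calculation:
ŷ = 13.0904 + 3.4307 × 21.13
ŷ = 85.5811

Reliability:
- Data range: x ∈ [1.57, 8.85]
- Prediction point: x = 21.13 is 12.28 units above the observed range → this is EXTRAPOLATION, not interpolation

Why that matters here:
- There are no observations near this x to validate the fitted line there
- The linear relationship may not hold outside the observed range

A defensible statement: 'if the linear trend continued to x = 21.13, y would be about 85.5811' — the premise is untested.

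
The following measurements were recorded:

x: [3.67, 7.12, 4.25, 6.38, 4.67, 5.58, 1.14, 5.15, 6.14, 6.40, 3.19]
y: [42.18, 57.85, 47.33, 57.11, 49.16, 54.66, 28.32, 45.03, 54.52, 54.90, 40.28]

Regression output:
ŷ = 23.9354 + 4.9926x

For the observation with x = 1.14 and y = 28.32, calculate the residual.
Residual = -1.3070

The residual is the difference between the actual value and the predicted value:

Residual = y - ŷ

Step 1: Calculate predicted value
ŷ = 23.9354 + 4.9926 × 1.14
ŷ = 29.6270

Step 2: Calculate residual
Residual = 28.32 - 29.6270
Residual = -1.3070

Interpretation: the model overestimates the actual value by 1.3070 at this point (negative residual → observation lies below the fitted line).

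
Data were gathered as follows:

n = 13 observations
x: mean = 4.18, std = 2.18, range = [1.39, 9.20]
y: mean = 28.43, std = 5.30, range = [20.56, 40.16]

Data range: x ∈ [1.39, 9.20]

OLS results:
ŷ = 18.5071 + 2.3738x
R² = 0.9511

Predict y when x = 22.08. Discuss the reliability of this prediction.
The equation gives ŷ = 70.9206; however x = 22.08 is 12.88 units above the observed range, so this extrapolated value should not be trusted.

Prediction calculation:
ŷ = 18.5071 + 2.3738 × 22.08
ŷ = 70.9206

Reliability:
- Data range: x ∈ [1.39, 9.20]
- Prediction point: x = 22.08 is 12.88 units above the observed range → this is EXTRAPOLATION, not interpolation

Why that matters here:
- There are no observations near this x to validate the fitted line there
- The linear relationship may not hold outside the observed range
- Real relationships often flatten, saturate, or turn nonlinear at extremes

The R² = 0.9511 only validates the fit within [1.39, 9.20]; treat ŷ = 70.9206 with caution.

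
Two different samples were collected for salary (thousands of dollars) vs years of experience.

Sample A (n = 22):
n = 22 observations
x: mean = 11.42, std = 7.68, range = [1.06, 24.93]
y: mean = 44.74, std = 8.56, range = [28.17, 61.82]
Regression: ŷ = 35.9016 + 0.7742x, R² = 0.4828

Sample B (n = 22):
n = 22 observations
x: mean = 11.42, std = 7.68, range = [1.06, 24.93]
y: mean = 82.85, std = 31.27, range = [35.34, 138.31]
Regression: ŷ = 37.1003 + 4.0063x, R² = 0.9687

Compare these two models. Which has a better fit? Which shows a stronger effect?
Model B has the better fit (R² = 0.9687 vs 0.4828). Model B shows the stronger effect (|β₁| = 4.0063 vs 0.7742).

Model Comparison:

Which explains more variance? (R²)
- Model A: R² = 0.4828 → 48.28% of variance in salary explained
- Model B: R² = 0.9687 → 96.87% of variance in salary explained
- 0.9687 > 0.4828 → Model B has the better fit

Which has the larger per-year effect? (|β₁|)
- Model A: β₁ = 0.7742 → predicted salary rises 0.7742 thousand dollars per additional year of experience
- Model B: β₁ = 4.0063 → predicted salary rises 4.0063 thousand dollars per additional year of experience
- |0.7742| < |4.0063| → Model B shows the stronger marginal effect

Notes:
- A steeper slope doesn't make a better model if the scatter around the line is large.
- A better fit (higher R²) doesn't necessarily mean a more important relationship.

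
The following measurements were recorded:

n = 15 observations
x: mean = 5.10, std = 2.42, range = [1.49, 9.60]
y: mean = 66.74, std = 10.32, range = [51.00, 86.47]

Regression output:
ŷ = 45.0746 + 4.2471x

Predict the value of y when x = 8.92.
ŷ = 82.9587

x = 8.92 lies inside the observed range [1.49, 9.60], so the fitted equation applies directly:

ŷ = 45.0746 + 4.2471 × 8.92
ŷ = 45.0746 + 37.8841
ŷ = 82.9587

This is the fitted mean response at that x — an individual observation would come with a wider prediction interval.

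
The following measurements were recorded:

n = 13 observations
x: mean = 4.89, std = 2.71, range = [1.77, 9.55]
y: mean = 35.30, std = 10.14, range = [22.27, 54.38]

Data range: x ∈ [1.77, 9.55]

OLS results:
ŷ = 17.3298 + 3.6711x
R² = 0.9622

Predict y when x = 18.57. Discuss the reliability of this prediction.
ŷ = 85.5021 (extrapolation — x = 18.57 lies outside [1.77, 9.55], so reliability is low).

Prediction calculation:
ŷ = 17.3298 + 3.6711 × 18.57
ŷ = 85.5021

Reliability:
- Data range: x ∈ [1.77, 9.55]
- Prediction point: x = 18.57 is 9.02 units above the observed range → this is EXTRAPOLATION, not interpolation

Why that matters here:
- Real relationships often flatten, saturate, or turn nonlinear at extremes
- There are no observations near this x to validate the fitted line there
- The standard error of prediction grows with (x − x̄)², and x = 18.57 is far from x̄ = 4.89

A defensible statement: 'if the linear trend continued to x = 18.57, y would be about 85.5021' — the premise is untested.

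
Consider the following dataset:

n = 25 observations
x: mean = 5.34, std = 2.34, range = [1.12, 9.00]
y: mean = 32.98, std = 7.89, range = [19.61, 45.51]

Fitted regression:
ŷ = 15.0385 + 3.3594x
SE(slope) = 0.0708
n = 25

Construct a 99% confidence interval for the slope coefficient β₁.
The 99% CI for β₁ is (3.1606, 3.5582)

Confidence interval for the slope:

The 99% CI for β₁ is: β̂₁ ± t*(α/2, n-2) × SE(β̂₁)

Step 1: Find critical t-value
- Confidence level = 0.99
- Degrees of freedom = n - 2 = 25 - 2 = 23
- t*(α/2, 23) = 2.8073

Step 2: Calculate margin of error
Margin = 2.8073 × 0.0708 = 0.1988

Step 3: Construct interval
CI = 3.3594 ± 0.1988
CI = (3.1606, 3.5582)

Interpretation: We are 99% confident that the true slope β₁ lies between 3.1606 and 3.5582.
The interval does not include 0, suggesting a significant linear relationship.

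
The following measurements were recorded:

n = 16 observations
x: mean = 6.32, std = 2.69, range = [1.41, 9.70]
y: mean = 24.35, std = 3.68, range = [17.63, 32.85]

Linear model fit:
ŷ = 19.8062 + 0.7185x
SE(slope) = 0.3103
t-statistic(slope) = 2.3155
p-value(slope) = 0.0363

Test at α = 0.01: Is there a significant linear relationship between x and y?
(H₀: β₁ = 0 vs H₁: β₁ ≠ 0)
p-value = 0.0363 ≥ α = 0.01, so we fail to reject H₀. The relationship is not significant.

Hypothesis test for the slope coefficient:

H₀: β₁ = 0 (no linear relationship)
H₁: β₁ ≠ 0 (linear relationship exists)

Test statistic: t = β̂₁ / SE(β̂₁) = 0.7185 / 0.3103 = 2.3155

With df = 14, the two-sided p-value for |t| = 2.3155 is 0.0363.

Decision rule: reject H₀ if p-value < α.
p-value = 0.0363 ≥ α = 0.01 → fail to reject H₀.

At α = 0.01 the data do not provide convincing evidence of a nonzero slope.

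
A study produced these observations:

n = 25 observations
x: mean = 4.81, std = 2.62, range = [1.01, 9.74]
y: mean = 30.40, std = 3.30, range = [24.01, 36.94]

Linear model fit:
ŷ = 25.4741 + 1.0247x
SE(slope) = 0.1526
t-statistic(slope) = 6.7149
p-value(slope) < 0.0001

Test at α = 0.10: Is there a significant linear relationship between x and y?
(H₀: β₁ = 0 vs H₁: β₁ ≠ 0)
Since p-value < 0.0001 < α = 0.10, reject H₀ — the slope is significantly different from 0.

Hypothesis test for the slope coefficient:

H₀: β₁ = 0 (no linear relationship)
H₁: β₁ ≠ 0 (linear relationship exists)

Test statistic: t = β̂₁ / SE(β̂₁) = 1.0247 / 0.1526 = 6.7149

p < 0.0001: how often a slope estimate this far from 0 (in SE units) would arise by chance if β₁ were truly 0.

Decision rule: reject H₀ if p-value < α.
p-value < 0.0001 < α = 0.10 → reject H₀.

Conclusion: the linear association between x and y is significant at the 10% level.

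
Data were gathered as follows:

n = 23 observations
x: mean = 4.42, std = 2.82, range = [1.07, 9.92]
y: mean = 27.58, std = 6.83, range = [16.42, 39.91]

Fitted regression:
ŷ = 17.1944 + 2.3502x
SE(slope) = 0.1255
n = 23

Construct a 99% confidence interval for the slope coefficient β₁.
The 99% CI for β₁ is (1.9949, 2.7055)

Confidence interval for the slope:

The 99% CI for β₁ is: β̂₁ ± t*(α/2, n-2) × SE(β̂₁)

Step 1: Find critical t-value
- Confidence level = 0.99
- Degrees of freedom = n - 2 = 23 - 2 = 21
- t*(α/2, 21) = 2.8314

Step 2: Calculate margin of error
Margin = 2.8314 × 0.1255 = 0.3553

Step 3: Construct interval
CI = 2.3502 ± 0.3553
CI = (1.9949, 2.7055)

Interpretation: We are 99% confident that the true slope β₁ lies between 1.9949 and 2.7055.
The interval does not include 0, suggesting a significant linear relationship.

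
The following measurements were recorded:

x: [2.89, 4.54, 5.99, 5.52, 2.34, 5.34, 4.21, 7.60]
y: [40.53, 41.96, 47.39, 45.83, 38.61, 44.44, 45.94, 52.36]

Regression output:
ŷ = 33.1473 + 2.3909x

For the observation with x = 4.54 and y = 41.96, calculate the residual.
Residual = -2.0420

The residual is the difference between the actual value and the predicted value:

Residual = y - ŷ

Step 1: Calculate predicted value
ŷ = 33.1473 + 2.3909 × 4.54
ŷ = 44.0020

Step 2: Calculate residual
Residual = 41.96 - 44.0020
Residual = -2.0420

The residual is negative, so the observed y = 41.96 sits below the regression line (the line overestimates it by 2.0420).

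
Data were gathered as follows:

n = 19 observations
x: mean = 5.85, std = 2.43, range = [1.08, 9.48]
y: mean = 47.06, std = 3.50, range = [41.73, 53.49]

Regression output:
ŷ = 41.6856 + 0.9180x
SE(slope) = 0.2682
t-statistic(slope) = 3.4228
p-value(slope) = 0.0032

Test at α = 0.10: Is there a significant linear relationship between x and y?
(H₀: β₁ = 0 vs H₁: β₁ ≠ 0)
Since p-value = 0.0032 < α = 0.10, reject H₀ — the slope is significantly different from 0.

Hypothesis test for the slope coefficient:

H₀: β₁ = 0 (no linear relationship)
H₁: β₁ ≠ 0 (linear relationship exists)

Test statistic: t = β̂₁ / SE(β̂₁) = 0.9180 / 0.2682 = 3.4228

With df = 17, the two-sided p-value for |t| = 3.4228 is 0.0032.

Decision rule: reject H₀ if p-value < α.
p-value = 0.0032 < α = 0.10 → reject H₀.

There is sufficient evidence at the 10% significance level to conclude that a linear relationship exists between x and y.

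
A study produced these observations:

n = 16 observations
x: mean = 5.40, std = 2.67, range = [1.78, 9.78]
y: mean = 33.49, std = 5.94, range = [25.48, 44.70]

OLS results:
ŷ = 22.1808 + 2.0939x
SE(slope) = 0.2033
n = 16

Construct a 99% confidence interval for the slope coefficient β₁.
The 99% CI for β₁ is (1.4887, 2.6991)

Confidence interval for the slope:

The 99% CI for β₁ is: β̂₁ ± t*(α/2, n-2) × SE(β̂₁)

Step 1: Find critical t-value
- Confidence level = 0.99
- Degrees of freedom = n - 2 = 16 - 2 = 14
- t*(α/2, 14) = 2.9768

Step 2: Calculate margin of error
Margin = 2.9768 × 0.2033 = 0.6052

Step 3: Construct interval
CI = 2.0939 ± 0.6052
CI = (1.4887, 2.6991)

Interpretation: each one-unit increase in x is associated with a change in mean y of between 1.4887 and 2.6991, with 99% confidence.
Since 0 is outside the interval, a two-sided test at α = 0.01 would reject H₀: β₁ = 0.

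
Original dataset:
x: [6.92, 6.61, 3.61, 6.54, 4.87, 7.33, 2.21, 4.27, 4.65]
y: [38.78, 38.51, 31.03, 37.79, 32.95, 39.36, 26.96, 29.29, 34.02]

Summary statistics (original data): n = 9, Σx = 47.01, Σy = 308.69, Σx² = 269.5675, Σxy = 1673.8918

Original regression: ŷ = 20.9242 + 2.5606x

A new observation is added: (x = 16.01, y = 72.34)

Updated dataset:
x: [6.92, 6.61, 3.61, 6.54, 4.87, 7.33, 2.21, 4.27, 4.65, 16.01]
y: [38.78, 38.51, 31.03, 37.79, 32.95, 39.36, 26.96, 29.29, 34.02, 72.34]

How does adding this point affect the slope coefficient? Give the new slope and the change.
New slope β₁ = 3.3464 versus 2.5606 before: a change of +0.7858 (+30.7%).

The new point has HIGH LEVERAGE: x = 16.01 is far from the original mean x̄ = 47.01/9 ≈ 5.22 (original range [2.21, 7.33]).

Step 1: Update the sums with the new point (n goes from 9 to 10)
Σx  = 47.01 + 16.01 = 63.02
Σy  = 308.69 + 72.34 = 381.03
Σx² = 269.5675 + 16.01² = 269.5675 + 256.3201 = 525.8876
Σxy = 1673.8918 + 16.01×72.34 = 1673.8918 + 1158.1634 = 2832.0552

Step 2: Recompute the slope with b₁ = (nΣxy − ΣxΣy) / (nΣx² − (Σx)²)
Numerator   = 10×2832.0552 − 63.02×381.03 = 28320.5520 − 24012.5106 = 4308.0414
Denominator = 10×525.8876 − 63.02² = 5258.8760 − 3971.5204 = 1287.3556
b₁(new) = 4308.0414 / 1287.3556 = 3.3464

(Same formula on the original sums: (9×1673.8918 − 47.01×308.69) / (9×269.5675 − 47.01²) = 553.5093 / 216.1674 = 2.5606, matching the given fit.)

Step 3: Change in slope
Δβ₁ = 3.3464 − 2.5606 = +0.7858
Relative change = +0.7858 / 2.5606 × 100% = +30.7%
→ the slope increases when the point is added.

A high-leverage point only changes the slope if it is off the original line; here y = 72.34 is above the original trend, so the slope increases.
In practice: examine leverage (hᵢ) and Cook's distance rather than deleting it automatically; investigate whether it comes from the same population as the rest of the sample.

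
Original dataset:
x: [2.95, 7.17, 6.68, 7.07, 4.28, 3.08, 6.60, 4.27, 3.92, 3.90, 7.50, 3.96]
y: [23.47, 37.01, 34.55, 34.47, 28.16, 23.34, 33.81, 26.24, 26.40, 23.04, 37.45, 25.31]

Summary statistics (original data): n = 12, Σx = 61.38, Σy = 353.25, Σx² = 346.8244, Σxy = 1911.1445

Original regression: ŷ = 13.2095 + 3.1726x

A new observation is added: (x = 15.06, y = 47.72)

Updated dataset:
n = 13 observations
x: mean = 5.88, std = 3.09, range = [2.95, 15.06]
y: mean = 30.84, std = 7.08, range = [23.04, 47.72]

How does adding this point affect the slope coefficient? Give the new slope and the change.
New slope β₁ = 2.1915 versus 3.1726 before: a change of -0.9811 (-30.9%).

x = 15.06 lies well outside the original x-range [2.95, 7.50] (x̄ ≈ 5.12), so this observation has high leverage and can move the slope substantially.

Step 1: Update the sums with the new point (n goes from 12 to 13)
Σx  = 61.38 + 15.06 = 76.44
Σy  = 353.25 + 47.72 = 400.97
Σx² = 346.8244 + 15.06² = 346.8244 + 226.8036 = 573.6280
Σxy = 1911.1445 + 15.06×47.72 = 1911.1445 + 718.6632 = 2629.8077

Step 2: Recompute the slope with b₁ = (nΣxy − ΣxΣy) / (nΣx² − (Σx)²)
Numerator   = 13×2629.8077 − 76.44×400.97 = 34187.5001 − 30650.1468 = 3537.3533
Denominator = 13×573.6280 − 76.44² = 7457.1640 − 5843.0736 = 1614.0904
b₁(new) = 3537.3533 / 1614.0904 = 2.1915

(Same formula on the original sums: (12×1911.1445 − 61.38×353.25) / (12×346.8244 − 61.38²) = 1251.2490 / 394.3884 = 3.1726, matching the given fit.)

Step 3: Change in slope
Δβ₁ = 2.1915 − 3.1726 = -0.9811
Relative change = -0.9811 / 3.1726 × 100% = -30.9%
→ the slope decreases when the point is added.

A high-leverage point only changes the slope if it is off the original line; here y = 47.72 is below the original trend, so the slope decreases.
In practice: investigate whether it comes from the same population as the rest of the sample.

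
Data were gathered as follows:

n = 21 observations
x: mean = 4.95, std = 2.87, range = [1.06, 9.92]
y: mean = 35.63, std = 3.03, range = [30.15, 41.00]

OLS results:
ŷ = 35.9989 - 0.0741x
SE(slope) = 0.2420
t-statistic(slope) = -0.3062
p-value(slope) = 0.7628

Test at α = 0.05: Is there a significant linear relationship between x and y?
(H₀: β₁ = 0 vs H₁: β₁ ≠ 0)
Fail to reject H₀: p-value = 0.7628 ≥ α = 0.05. The linear relationship is not significant at the 5% level.

Hypothesis test for the slope coefficient:

H₀: β₁ = 0 (no linear relationship)
H₁: β₁ ≠ 0 (linear relationship exists)

Test statistic: t = β̂₁ / SE(β̂₁) = -0.0741 / 0.2420 = -0.3062

p = 0.7628: how often a slope estimate this far from 0 (in SE units) would arise by chance if β₁ were truly 0.

Decision rule: reject H₀ if p-value < α.
p-value = 0.7628 ≥ α = 0.05 → fail to reject H₀.

There is not sufficient evidence at the 5% significance level to conclude that a linear relationship exists between x and y.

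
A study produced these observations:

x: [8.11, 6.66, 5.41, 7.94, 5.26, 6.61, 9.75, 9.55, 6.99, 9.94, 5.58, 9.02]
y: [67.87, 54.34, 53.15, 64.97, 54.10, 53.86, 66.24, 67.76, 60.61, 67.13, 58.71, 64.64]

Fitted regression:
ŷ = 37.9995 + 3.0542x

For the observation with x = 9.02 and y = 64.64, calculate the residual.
Residual = -0.9084

The residual is the difference between the actual value and the predicted value:

Residual = y - ŷ

Step 1: Calculate predicted value
ŷ = 37.9995 + 3.0542 × 9.02
ŷ = 65.5484

Step 2: Calculate residual
Residual = 64.64 - 65.5484
Residual = -0.9084

The residual is negative, so the observed y = 64.64 sits below the regression line (the line overestimates it by 0.9084).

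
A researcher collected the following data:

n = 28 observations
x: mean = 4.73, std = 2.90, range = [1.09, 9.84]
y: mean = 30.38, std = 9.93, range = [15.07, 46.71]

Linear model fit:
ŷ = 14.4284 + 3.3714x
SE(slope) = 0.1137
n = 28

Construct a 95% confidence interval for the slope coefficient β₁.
The 95% CI for β₁ is (3.1377, 3.6051)

Confidence interval for the slope:

The 95% CI for β₁ is: β̂₁ ± t*(α/2, n-2) × SE(β̂₁)

Step 1: Find critical t-value
- Confidence level = 0.95
- Degrees of freedom = n - 2 = 28 - 2 = 26
- t*(α/2, 26) = 2.0555

Step 2: Calculate margin of error
Margin = 2.0555 × 0.1137 = 0.2337

Step 3: Construct interval
CI = 3.3714 ± 0.2337
CI = (3.1377, 3.6051)

Interpretation: intervals built this way capture the true β₁ in 95% of repeated samples; here the plausible range for the per-unit effect of x on y is 3.1377 to 3.6051.
Since 0 is outside the interval, a two-sided test at α = 0.05 would reject H₀: β₁ = 0.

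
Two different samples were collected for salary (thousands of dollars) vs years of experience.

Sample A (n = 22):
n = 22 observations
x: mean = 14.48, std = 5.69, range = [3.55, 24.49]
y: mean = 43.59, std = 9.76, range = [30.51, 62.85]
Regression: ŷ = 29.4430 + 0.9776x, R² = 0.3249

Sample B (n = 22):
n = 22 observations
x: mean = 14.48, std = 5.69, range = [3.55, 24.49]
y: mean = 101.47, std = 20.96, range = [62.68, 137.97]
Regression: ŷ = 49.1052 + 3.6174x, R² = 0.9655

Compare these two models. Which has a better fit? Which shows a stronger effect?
Model B has the better fit (R² = 0.9655 vs 0.3249). Model B shows the stronger effect (|β₁| = 3.6174 vs 0.9776).

Model Comparison:

Goodness of fit (R²):
- Model A: R² = 0.3249 → 32.49% of variance in salary explained
- Model B: R² = 0.9655 → 96.55% of variance in salary explained
- 0.9655 > 0.3249 → Model B has the better fit

Which has the larger per-year effect? (|β₁|)
- Model A: β₁ = 0.9776 → predicted salary rises 0.9776 thousand dollars per additional year of experience
- Model B: β₁ = 3.6174 → predicted salary rises 3.6174 thousand dollars per additional year of experience
- |0.9776| < |3.6174| → Model B shows the stronger marginal effect

Notes:
- R² measures how tightly points cluster around the line; β₁ measures how steep the line is — they answer different questions.
- The two samples could reflect different populations, time periods, or measurement quality.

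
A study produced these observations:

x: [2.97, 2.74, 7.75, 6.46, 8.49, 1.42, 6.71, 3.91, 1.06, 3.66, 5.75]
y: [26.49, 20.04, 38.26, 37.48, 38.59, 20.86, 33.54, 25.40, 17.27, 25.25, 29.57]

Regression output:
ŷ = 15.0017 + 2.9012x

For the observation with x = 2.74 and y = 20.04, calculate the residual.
Residual = -2.9110

The residual is the difference between the actual value and the predicted value:

Residual = y - ŷ

Step 1: Calculate predicted value
ŷ = 15.0017 + 2.9012 × 2.74
ŷ = 22.9510

Step 2: Calculate residual
Residual = 20.04 - 22.9510
Residual = -2.9110

The residual is negative, so the observed y = 20.04 sits below the regression line (the line overestimates it by 2.9110).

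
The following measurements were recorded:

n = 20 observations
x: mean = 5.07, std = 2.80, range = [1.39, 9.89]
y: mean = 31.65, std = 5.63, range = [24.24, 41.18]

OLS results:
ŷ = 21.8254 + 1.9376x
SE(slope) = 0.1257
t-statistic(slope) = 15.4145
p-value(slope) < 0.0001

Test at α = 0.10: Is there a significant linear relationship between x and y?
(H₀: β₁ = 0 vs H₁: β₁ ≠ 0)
Since p-value < 0.0001 < α = 0.10, reject H₀ — the slope is significantly different from 0.

Hypothesis test for the slope coefficient:

H₀: β₁ = 0 (no linear relationship)
H₁: β₁ ≠ 0 (linear relationship exists)

Test statistic: t = β̂₁ / SE(β̂₁) = 1.9376 / 0.1257 = 15.4145

p < 0.0001: how often a slope estimate this far from 0 (in SE units) would arise by chance if β₁ were truly 0.

Decision rule: reject H₀ if p-value < α.
p-value < 0.0001 < α = 0.10 → reject H₀.

At α = 0.10 the data do provide convincing evidence of a nonzero slope.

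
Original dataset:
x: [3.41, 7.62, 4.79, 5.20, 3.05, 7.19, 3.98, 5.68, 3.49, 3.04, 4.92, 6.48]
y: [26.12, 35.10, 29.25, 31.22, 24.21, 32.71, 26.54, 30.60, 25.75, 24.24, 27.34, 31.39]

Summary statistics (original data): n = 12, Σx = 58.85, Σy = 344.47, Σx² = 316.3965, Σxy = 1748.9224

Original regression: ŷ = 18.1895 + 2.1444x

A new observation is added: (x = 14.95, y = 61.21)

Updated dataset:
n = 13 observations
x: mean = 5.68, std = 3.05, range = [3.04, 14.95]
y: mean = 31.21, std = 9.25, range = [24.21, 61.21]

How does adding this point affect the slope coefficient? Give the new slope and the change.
Adding the point moves β₁ from 2.1444 to 2.9849, i.e. it increases by 0.8405 (+39.2%).

x = 14.95 lies well outside the original x-range [3.04, 7.62] (x̄ ≈ 4.90), so this observation has high leverage and can move the slope substantially.

Step 1: Update the sums with the new point (n goes from 12 to 13)
Σx  = 58.85 + 14.95 = 73.80
Σy  = 344.47 + 61.21 = 405.68
Σx² = 316.3965 + 14.95² = 316.3965 + 223.5025 = 539.8990
Σxy = 1748.9224 + 14.95×61.21 = 1748.9224 + 915.0895 = 2664.0119

Step 2: Recompute the slope with b₁ = (nΣxy − ΣxΣy) / (nΣx² − (Σx)²)
Numerator   = 13×2664.0119 − 73.80×405.68 = 34632.1547 − 29939.1840 = 4692.9707
Denominator = 13×539.8990 − 73.80² = 7018.6870 − 5446.4400 = 1572.2470
b₁(new) = 4692.9707 / 1572.2470 = 2.9849

(Same formula on the original sums: (12×1748.9224 − 58.85×344.47) / (12×316.3965 − 58.85²) = 715.0093 / 333.4355 = 2.1444, matching the given fit.)

Step 3: Change in slope
Δβ₁ = 2.9849 − 2.1444 = +0.8405
Relative change = +0.8405 / 2.1444 × 100% = +39.2%
→ the slope increases when the point is added.

Because the point sits above the extension of the original line at a high-leverage x, it tilts the fit up.
In practice: refit with and without it and report both if conclusions differ.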